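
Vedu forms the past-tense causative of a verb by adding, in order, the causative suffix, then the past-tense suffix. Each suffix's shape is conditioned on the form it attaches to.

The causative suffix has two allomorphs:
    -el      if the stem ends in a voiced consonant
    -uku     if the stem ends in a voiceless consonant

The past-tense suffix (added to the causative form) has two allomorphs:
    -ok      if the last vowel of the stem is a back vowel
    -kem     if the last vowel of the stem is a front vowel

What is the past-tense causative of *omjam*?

The final consonant of *omjam* is /m/, which is voiced, so the causative suffix is -el, giving *omjamel*.
The last vowel of the causative form *omjamel* is /e/, which is a front vowel, so the past-tense suffix is -kem, giving *omjamelkem*.

omjamelkem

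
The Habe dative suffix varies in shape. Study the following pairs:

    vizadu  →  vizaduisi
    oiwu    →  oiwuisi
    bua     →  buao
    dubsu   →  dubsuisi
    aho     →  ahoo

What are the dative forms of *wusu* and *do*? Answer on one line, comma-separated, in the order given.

The pattern is height harmony: -isi when the last vowel of the stem is a high vowel (*vizadu*, *oiwu*, *dubsu*); -o when the last vowel of the stem is a non-high vowel (*bua*, *aho*).
*wusu* — last vowel /u/ (a high vowel) → -isi → *wusuisi*.
*do*: last vowel = /o/, a non-high vowel → -o → *doo*.

wusuisi, doo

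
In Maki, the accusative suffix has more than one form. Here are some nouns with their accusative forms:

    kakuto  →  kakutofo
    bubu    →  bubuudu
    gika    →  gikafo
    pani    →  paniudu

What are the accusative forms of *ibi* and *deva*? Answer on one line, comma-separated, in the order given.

ibiudu, devafo

Looking at the last vowel of each stem: -udu when the last vowel of the stem is a high vowel (*bubu*, *pani*); -fo when the last vowel of the stem is a non-high vowel (*kakuto*, *gika*).
Since the last vowel of *ibi* is /i/ (a high vowel), it takes -udu, giving *ibiudu*.
Since the last vowel of *deva* is /a/ (a non-high vowel), it takes -fo, giving *devafo*.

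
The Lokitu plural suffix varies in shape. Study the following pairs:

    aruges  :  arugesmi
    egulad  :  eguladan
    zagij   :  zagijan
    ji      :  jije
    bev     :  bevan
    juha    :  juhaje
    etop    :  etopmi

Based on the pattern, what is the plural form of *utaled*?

Looking at the final sound of each stem: -mi when the stem ends in a voiceless consonant (*aruges*, *etop*); -an when the stem ends in a voiced consonant (*egulad*, *zagij*, *bev*); -je when the stem ends in a vowel (*ji*, *juha*).
*utaled*: final sound = /d/, a voiced consonant → -an → *utaledan*.

utaledan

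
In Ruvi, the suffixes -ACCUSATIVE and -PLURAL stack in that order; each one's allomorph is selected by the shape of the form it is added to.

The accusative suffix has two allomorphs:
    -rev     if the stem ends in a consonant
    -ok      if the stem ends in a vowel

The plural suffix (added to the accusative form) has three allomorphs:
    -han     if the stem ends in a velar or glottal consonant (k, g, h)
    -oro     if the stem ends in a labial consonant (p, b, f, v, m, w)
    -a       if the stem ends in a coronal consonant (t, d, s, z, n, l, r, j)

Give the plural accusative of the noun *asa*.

asaokhan

*asa*: final sound = /a/, a vowel → -ok → *asaok*.
The final consonant of the accusative form *asaok* is /k/, which is velar/glottal, so the plural suffix is -han, giving *asaokhan*.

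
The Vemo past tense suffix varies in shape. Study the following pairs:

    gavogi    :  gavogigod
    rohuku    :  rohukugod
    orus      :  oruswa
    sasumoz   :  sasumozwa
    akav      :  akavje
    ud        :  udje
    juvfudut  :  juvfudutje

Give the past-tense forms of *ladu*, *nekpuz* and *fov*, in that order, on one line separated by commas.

Looking at the final sound of each stem: -wa when the stem ends in a sibilant (*orus*, *sasumoz*); -je when the stem ends in a non-sibilant consonant (*akav*, *ud*, *juvfudut*); -god when the stem ends in a vowel (*gavogi*, *rohuku*).
*ladu* — final sound /u/ (a vowel) → -god → *ladugod*.
The final sound of *nekpuz* is /z/, which is a sibilant, so the suffix is -wa, giving *nekpuzwa*.
*fov*: final sound = /v/, a non-sibilant consonant → -je → *fovje*.

ladugod, nekpuzwa, fovje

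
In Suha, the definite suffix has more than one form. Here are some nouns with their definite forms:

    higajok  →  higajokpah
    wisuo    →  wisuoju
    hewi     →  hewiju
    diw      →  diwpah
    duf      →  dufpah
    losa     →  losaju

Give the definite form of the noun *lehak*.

lehakpah

The pattern is consonant vs. vowel: -pah when the stem ends in a consonant (*higajok*, *diw*, *duf*); -ju when the stem ends in a vowel (*wisuo*, *hewi*, *losa*).
*lehak* — final sound /k/ (a consonant) → -pah → *lehakpah*.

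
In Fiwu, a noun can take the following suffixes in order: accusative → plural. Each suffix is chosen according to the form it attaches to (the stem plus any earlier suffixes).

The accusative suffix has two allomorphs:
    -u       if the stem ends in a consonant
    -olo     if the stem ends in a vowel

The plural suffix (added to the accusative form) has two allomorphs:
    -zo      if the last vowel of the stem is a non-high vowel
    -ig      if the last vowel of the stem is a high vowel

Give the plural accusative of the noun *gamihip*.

Since the final sound of *gamihip* is /p/ (a consonant), it takes -u, giving *gamihipu*.
The last vowel of the accusative form *gamihipu* is /u/, which is a high vowel, so the plural suffix is -ig, giving *gamihipuig*.

gamihipuig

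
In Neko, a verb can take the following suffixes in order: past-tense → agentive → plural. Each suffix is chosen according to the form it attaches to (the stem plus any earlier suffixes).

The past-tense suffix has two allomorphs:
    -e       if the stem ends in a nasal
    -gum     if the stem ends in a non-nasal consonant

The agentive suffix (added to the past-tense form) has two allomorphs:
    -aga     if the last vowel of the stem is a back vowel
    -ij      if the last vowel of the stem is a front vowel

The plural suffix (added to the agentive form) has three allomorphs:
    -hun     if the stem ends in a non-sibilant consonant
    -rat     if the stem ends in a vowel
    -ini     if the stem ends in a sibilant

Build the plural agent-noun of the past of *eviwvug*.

eviwvuggumagarat

Since the final consonant of *eviwvug* is /g/ (non-nasal), it takes -gum, giving *eviwvuggum*.
The past-tense form *eviwvuggum*: last vowel = /u/, a back vowel → -aga → *eviwvuggumaga*.
The agentive form *eviwvuggumaga*: final sound = /a/, a vowel → -rat → *eviwvuggumagarat*.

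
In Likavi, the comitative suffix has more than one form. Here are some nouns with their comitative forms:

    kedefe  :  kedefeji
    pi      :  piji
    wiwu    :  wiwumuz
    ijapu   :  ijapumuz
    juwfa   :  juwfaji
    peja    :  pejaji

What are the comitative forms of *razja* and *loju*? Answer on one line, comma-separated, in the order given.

razjaji, lojumuz

Looking at the last vowel of each stem: -muz when the last vowel of the stem is a rounded vowel (*wiwu*, *ijapu*); -ji when the last vowel of the stem is an unrounded vowel (*kedefe*, *pi*, *juwfa*, *peja*).
Since the last vowel of *razja* is /a/ (an unrounded vowel), it takes -ji, giving *razjaji*.
The last vowel of *loju* is /u/, which is a rounded vowel, so the suffix is -muz, giving *lojumuz*.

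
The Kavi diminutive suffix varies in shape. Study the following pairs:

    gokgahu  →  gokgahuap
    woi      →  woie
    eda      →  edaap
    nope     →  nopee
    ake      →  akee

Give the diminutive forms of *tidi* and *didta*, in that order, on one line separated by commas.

Looking at the last vowel of each stem: -e when the last vowel of the stem is a front vowel (*woi*, *nope*, *ake*); -ap when the last vowel of the stem is a back vowel (*gokgahu*, *eda*).
The last vowel of *tidi* is /i/, which is a front vowel, so the suffix is -e, giving *tidie*.
Since the last vowel of *didta* is /a/ (a back vowel), it takes -ap, giving *didtaap*.

tidie, didtaap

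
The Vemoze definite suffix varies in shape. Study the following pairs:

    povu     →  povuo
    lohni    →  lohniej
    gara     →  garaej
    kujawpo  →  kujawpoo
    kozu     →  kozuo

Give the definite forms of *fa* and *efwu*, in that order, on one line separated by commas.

faej, efwuo

The suffix is conditioned by the last vowel: -o when the last vowel of the stem is a rounded vowel (*povu*, *kujawpo*, *kozu*); -ej when the last vowel of the stem is an unrounded vowel (*lohni*, *gara*).
Since the last vowel of *fa* is /a/ (an unrounded vowel), it takes -ej, giving *faej*.
*efwu* — last vowel /u/ (a rounded vowel) → -o → *efwuo*.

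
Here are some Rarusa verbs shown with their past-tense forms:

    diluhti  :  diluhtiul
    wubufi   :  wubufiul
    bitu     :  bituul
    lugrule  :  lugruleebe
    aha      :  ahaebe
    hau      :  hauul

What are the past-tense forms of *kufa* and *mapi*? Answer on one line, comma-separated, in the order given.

Looking at the last vowel of each stem: -ul when the last vowel of the stem is a high vowel (*diluhti*, *wubufi*, *bitu*, *hau*); -ebe when the last vowel of the stem is a non-high vowel (*lugrule*, *aha*).
Since the last vowel of *kufa* is /a/ (a non-high vowel), it takes -ebe, giving *kufaebe*.
The last vowel of *mapi* is /i/, which is a high vowel, so the suffix is -ul, giving *mapiul*.

kufaebe, mapiul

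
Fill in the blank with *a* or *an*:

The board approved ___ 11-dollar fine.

The indefinite article is chosen by the initial *sound* of the following word, not its spelling.
The number *11* is spoken "eleven", beginning with /ɪˈlɛvən/ — a vowel sound.
So the article is *an*: The board approved an 11-dollar fine.

an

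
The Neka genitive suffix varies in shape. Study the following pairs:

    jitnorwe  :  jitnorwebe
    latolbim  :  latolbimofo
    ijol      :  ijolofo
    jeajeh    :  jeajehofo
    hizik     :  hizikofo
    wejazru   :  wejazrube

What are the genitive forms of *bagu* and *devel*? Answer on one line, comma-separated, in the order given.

The pattern is consonant vs. vowel: -ofo when the stem ends in a consonant (*latolbim*, *ijol*, *jeajeh*, *hizik*); -be when the stem ends in a vowel (*jitnorwe*, *wejazru*).
The final sound of *bagu* is /u/, which is a vowel, so the suffix is -be, giving *bagube*.
*devel* — final sound /l/ (a consonant) → -ofo → *develofo*.

bagube, develofo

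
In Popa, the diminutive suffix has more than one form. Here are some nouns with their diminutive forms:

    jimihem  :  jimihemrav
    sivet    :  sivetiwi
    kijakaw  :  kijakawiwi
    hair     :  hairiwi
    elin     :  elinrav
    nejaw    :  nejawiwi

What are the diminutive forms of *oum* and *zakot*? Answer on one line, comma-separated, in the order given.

The pattern is nasality of the final consonant: -rav when the stem ends in a nasal (*jimihem*, *elin*); -iwi when the stem ends in a non-nasal consonant (*sivet*, *kijakaw*, *hair*, *nejaw*).
The final consonant of *oum* is /m/, which is a nasal, so the suffix is -rav, giving *oumrav*.
Since the final consonant of *zakot* is /t/ (non-nasal), it takes -iwi, giving *zakotiwi*.

oumrav, zakotiwi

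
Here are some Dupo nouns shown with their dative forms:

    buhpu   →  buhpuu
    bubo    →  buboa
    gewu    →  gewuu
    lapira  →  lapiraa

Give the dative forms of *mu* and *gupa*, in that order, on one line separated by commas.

muu, gupaa

The alternation tracks the last vowel of the stem — -u when the last vowel of the stem is a high vowel (*buhpu*, *gewu*); -a when the last vowel of the stem is a non-high vowel (*bubo*, *lapira*).
Since the last vowel of *mu* is /u/ (a high vowel), it takes -u, giving *muu*.
Since the last vowel of *gupa* is /a/ (a non-high vowel), it takes -a, giving *gupaa*.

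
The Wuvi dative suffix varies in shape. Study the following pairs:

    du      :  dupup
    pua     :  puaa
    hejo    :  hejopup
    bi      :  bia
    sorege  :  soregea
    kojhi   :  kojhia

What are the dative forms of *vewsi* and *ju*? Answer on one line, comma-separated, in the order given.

The suffix is conditioned by the last vowel: -pup when the last vowel of the stem is a rounded vowel (*du*, *hejo*); -a when the last vowel of the stem is an unrounded vowel (*pua*, *bi*, *sorege*, *kojhi*).
The last vowel of *vewsi* is /i/, which is an unrounded vowel, so the suffix is -a, giving *vewsia*.
The last vowel of *ju* is /u/, which is a rounded vowel, so the suffix is -pup, giving *jupup*.

vewsia, jupup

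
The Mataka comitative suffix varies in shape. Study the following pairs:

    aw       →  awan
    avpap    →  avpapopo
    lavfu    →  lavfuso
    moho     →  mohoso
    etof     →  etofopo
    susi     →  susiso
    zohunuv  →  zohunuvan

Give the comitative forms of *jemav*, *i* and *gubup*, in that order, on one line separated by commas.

Looking at the final sound of each stem: -opo when the stem ends in a voiceless consonant (*avpap*, *etof*); -an when the stem ends in a voiced consonant (*aw*, *zohunuv*); -so when the stem ends in a vowel (*lavfu*, *moho*, *susi*).
*jemav* — final sound /v/ (a voiced consonant) → -an → *jemavan*.
Since the final sound of *i* is /i/ (a vowel), it takes -so, giving *iso*.
*gubup*: final sound = /p/, a voiceless consonant → -opo → *gubupopo*.

jemavan, iso, gubupopo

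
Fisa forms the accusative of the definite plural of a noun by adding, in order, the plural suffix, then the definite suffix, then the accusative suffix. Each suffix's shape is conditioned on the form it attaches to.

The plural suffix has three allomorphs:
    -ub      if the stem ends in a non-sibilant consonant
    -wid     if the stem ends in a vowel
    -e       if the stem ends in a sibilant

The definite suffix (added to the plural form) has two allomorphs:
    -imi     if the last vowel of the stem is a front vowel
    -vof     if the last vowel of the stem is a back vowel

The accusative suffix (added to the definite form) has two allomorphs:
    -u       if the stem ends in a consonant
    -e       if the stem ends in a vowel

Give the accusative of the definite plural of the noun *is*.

iseimie

The final sound of *is* is /s/, which is a sibilant, so the plural suffix is -e, giving *ise*.
The plural form *ise*: last vowel = /e/, a front vowel → -imi → *iseimi*.
The definite form *iseimi*: final sound = /i/, a vowel → -e → *iseimie*.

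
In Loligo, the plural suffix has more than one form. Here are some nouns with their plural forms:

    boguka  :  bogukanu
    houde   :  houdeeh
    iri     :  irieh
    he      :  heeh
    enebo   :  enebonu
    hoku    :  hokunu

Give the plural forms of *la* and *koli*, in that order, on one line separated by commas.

The alternation tracks the last vowel of the stem — -eh when the last vowel of the stem is a front vowel (*houde*, *iri*, *he*); -nu when the last vowel of the stem is a back vowel (*boguka*, *enebo*, *hoku*).
*la* — last vowel /a/ (a back vowel) → -nu → *lanu*.
*koli* — last vowel /i/ (a front vowel) → -eh → *kolieh*.

lanu, kolieh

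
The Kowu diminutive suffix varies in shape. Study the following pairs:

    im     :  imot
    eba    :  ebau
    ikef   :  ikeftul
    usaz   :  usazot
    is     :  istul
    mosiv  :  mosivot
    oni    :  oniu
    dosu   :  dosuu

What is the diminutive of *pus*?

pustul

The alternation tracks the final sound of the stem — -tul when the stem ends in a voiceless consonant (*ikef*, *is*); -ot when the stem ends in a voiced consonant (*im*, *usaz*, *mosiv*); -u when the stem ends in a vowel (*eba*, *oni*, *dosu*).
Since the final sound of *pus* is /s/ (a voiceless consonant), it takes -tul, giving *pustul*.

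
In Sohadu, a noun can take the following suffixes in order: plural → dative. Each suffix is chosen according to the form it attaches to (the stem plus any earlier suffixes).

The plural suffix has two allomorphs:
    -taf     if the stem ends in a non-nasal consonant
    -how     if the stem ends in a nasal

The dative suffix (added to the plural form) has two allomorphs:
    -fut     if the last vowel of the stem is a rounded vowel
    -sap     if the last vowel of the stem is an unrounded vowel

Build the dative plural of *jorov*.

*jorov*: final consonant = /v/, non-nasal → -taf → *jorovtaf*.
Since the last vowel of the plural form *jorovtaf* is /a/ (an unrounded vowel), it takes -sap, giving *jorovtafsap*.

jorovtafsap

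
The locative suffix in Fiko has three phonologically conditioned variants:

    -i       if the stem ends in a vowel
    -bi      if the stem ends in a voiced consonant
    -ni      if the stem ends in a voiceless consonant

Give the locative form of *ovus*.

ovusni

*ovus* — final sound /s/ (a voiceless consonant) → -ni → *ovusni*.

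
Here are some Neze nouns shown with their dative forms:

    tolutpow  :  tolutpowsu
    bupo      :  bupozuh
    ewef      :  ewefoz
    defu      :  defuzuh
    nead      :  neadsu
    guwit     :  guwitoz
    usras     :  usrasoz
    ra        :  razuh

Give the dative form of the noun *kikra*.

kikrazuh

The pattern is voicing of the final sound: -oz when the stem ends in a voiceless consonant (*ewef*, *guwit*, *usras*); -su when the stem ends in a voiced consonant (*tolutpow*, *nead*); -zuh when the stem ends in a vowel (*bupo*, *defu*, *ra*).
*kikra*: final sound = /a/, a vowel → -zuh → *kikrazuh*.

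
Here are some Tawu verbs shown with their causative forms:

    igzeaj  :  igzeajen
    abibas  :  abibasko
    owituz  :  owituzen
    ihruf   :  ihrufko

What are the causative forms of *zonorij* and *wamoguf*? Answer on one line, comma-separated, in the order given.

Looking at the final consonant of each stem: -ko when the stem ends in a voiceless consonant (*abibas*, *ihruf*); -en when the stem ends in a voiced consonant (*igzeaj*, *owituz*).
The final consonant of *zonorij* is /j/, which is voiced, so the suffix is -en, giving *zonorijen*.
*wamoguf* — final consonant /f/ (voiceless) → -ko → *wamogufko*.

zonorijen, wamogufko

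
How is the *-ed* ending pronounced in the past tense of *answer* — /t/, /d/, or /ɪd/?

/d/

The stem *answer* ends in a voiced sound other than /d/.
The -ed suffix is realized as /ɪd/ after /t, d/; as /t/ after other voiceless consonants; and as /d/ after other voiced sounds.
So -ed on *answer* is pronounced /d/.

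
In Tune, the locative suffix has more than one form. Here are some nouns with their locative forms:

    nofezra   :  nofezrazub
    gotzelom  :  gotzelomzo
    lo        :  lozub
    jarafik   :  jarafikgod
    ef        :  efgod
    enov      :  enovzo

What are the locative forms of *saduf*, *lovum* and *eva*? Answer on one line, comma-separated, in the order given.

The pattern is voicing of the final sound: -god when the stem ends in a voiceless consonant (*jarafik*, *ef*); -zo when the stem ends in a voiced consonant (*gotzelom*, *enov*); -zub when the stem ends in a vowel (*nofezra*, *lo*).
The final sound of *saduf* is /f/, which is a voiceless consonant, so the suffix is -god, giving *sadufgod*.
Since the final sound of *lovum* is /m/ (a voiced consonant), it takes -zo, giving *lovumzo*.
*eva*: final sound = /a/, a vowel → -zub → *evazub*.

sadufgod, lovumzo, evazub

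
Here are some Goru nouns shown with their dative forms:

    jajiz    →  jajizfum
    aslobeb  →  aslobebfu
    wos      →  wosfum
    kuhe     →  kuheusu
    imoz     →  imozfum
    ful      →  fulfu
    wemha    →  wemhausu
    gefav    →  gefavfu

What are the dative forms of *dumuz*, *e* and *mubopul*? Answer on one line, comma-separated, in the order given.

Looking at the final sound of each stem: -fum when the stem ends in a sibilant (*jajiz*, *wos*, *imoz*); -fu when the stem ends in a non-sibilant consonant (*aslobeb*, *ful*, *gefav*); -usu when the stem ends in a vowel (*kuhe*, *wemha*).
The final sound of *dumuz* is /z/, which is a sibilant, so the suffix is -fum, giving *dumuzfum*.
*e*: final sound = /e/, a vowel → -usu → *eusu*.
Since the final sound of *mubopul* is /l/ (a non-sibilant consonant), it takes -fu, giving *mubopulfu*.

dumuzfum, eusu, mubopulfu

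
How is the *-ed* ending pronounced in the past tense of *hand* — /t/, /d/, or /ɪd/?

The stem *hand* ends in /t/ or /d/.
The -ed suffix is realized as /ɪd/ after /t, d/; as /t/ after other voiceless consonants; and as /d/ after other voiced sounds.
So -ed on *hand* is pronounced /ɪd/.

/ɪd/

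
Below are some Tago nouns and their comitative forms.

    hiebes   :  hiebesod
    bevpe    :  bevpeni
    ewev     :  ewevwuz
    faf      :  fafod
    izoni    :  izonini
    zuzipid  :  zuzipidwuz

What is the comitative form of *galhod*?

galhodwuz

The alternation tracks the final sound of the stem — -od when the stem ends in a voiceless consonant (*hiebes*, *faf*); -wuz when the stem ends in a voiced consonant (*ewev*, *zuzipid*); -ni when the stem ends in a vowel (*bevpe*, *izoni*).
The final sound of *galhod* is /d/, which is a voiced consonant, so the suffix is -wuz, giving *galhodwuz*.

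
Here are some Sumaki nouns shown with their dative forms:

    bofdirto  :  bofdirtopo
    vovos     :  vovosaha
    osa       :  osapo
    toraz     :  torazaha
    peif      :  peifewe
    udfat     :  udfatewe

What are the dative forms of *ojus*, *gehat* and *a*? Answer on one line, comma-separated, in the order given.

Looking at the final sound of each stem: -aha when the stem ends in a sibilant (*vovos*, *toraz*); -ewe when the stem ends in a non-sibilant consonant (*peif*, *udfat*); -po when the stem ends in a vowel (*bofdirto*, *osa*).
Since the final sound of *ojus* is /s/ (a sibilant), it takes -aha, giving *ojusaha*.
Since the final sound of *gehat* is /t/ (a non-sibilant consonant), it takes -ewe, giving *gehatewe*.
The final sound of *a* is /a/, which is a vowel, so the suffix is -po, giving *apo*.

ojusaha, gehatewe, apo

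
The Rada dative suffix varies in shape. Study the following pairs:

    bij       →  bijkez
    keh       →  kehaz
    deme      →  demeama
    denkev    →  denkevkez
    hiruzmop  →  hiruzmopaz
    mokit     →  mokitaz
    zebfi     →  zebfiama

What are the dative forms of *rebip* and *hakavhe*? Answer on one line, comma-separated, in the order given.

rebipaz, hakavheama

Looking at the final sound of each stem: -az when the stem ends in a voiceless consonant (*keh*, *hiruzmop*, *mokit*); -kez when the stem ends in a voiced consonant (*bij*, *denkev*); -ama when the stem ends in a vowel (*deme*, *zebfi*).
*rebip*: final sound = /p/, a voiceless consonant → -az → *rebipaz*.
*hakavhe* — final sound /e/ (a vowel) → -ama → *hakavheama*.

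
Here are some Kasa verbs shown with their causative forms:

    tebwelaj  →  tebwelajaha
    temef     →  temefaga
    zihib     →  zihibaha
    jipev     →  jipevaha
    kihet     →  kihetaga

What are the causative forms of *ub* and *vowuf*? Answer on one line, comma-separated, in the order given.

ubaha, vowufaga

The pattern is voicing of the final consonant: -aga when the stem ends in a voiceless consonant (*temef*, *kihet*); -aha when the stem ends in a voiced consonant (*tebwelaj*, *zihib*, *jipev*).
*ub*: final consonant = /b/, voiced → -aha → *ubaha*.
*vowuf* — final consonant /f/ (voiceless) → -aga → *vowufaga*.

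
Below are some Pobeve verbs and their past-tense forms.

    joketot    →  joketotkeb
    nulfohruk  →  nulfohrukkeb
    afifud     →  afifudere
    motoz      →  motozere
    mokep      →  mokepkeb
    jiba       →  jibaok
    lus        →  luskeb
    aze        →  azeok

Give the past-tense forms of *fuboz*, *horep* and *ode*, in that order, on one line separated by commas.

The suffix is conditioned by the final sound: -keb when the stem ends in a voiceless consonant (*joketot*, *nulfohruk*, *mokep*, *lus*); -ere when the stem ends in a voiced consonant (*afifud*, *motoz*); -ok when the stem ends in a vowel (*jiba*, *aze*).
*fuboz* — final sound /z/ (a voiced consonant) → -ere → *fubozere*.
Since the final sound of *horep* is /p/ (a voiceless consonant), it takes -keb, giving *horepkeb*.
The final sound of *ode* is /e/, which is a vowel, so the suffix is -ok, giving *odeok*.

fubozere, horepkeb, odeok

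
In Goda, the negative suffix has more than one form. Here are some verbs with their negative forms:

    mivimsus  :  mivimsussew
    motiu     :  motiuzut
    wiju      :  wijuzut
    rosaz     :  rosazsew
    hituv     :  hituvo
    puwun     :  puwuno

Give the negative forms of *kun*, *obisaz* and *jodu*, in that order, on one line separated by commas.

kuno, obisazsew, joduzut

The alternation tracks the final sound of the stem — -sew when the stem ends in a sibilant (*mivimsus*, *rosaz*); -o when the stem ends in a non-sibilant consonant (*hituv*, *puwun*); -zut when the stem ends in a vowel (*motiu*, *wiju*).
The final sound of *kun* is /n/, which is a non-sibilant consonant, so the suffix is -o, giving *kuno*.
*obisaz* — final sound /z/ (a sibilant) → -sew → *obisazsew*.
Since the final sound of *jodu* is /u/ (a vowel), it takes -zut, giving *joduzut*.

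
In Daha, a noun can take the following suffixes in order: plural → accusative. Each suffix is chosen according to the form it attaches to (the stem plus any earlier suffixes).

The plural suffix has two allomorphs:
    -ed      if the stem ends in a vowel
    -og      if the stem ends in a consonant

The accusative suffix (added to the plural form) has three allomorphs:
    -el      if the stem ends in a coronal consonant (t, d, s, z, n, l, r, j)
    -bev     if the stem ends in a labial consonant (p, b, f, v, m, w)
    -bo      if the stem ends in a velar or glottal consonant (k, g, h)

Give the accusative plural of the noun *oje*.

ojeedel

The final sound of *oje* is /e/, which is a vowel, so the plural suffix is -ed, giving *ojeed*.
The final consonant of the plural form *ojeed* is /d/, which is coronal, so the accusative suffix is -el, giving *ojeedel*.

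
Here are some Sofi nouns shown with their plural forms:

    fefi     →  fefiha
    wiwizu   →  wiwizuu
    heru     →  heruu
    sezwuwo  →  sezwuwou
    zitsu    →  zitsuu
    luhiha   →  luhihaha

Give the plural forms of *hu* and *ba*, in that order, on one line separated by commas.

The suffix is conditioned by the last vowel: -u when the last vowel of the stem is a rounded vowel (*wiwizu*, *heru*, *sezwuwo*, *zitsu*); -ha when the last vowel of the stem is an unrounded vowel (*fefi*, *luhiha*).
The last vowel of *hu* is /u/, which is a rounded vowel, so the suffix is -u, giving *huu*.
*ba*: last vowel = /a/, an unrounded vowel → -ha → *baha*.

huu, baha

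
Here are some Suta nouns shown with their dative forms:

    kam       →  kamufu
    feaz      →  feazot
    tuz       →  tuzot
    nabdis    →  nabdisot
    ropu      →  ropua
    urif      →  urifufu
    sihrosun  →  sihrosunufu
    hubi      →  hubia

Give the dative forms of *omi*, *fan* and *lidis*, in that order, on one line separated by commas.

omia, fanufu, lidisot

The pattern is sibilance of the final sound: -ot when the stem ends in a sibilant (*feaz*, *tuz*, *nabdis*); -ufu when the stem ends in a non-sibilant consonant (*kam*, *urif*, *sihrosun*); -a when the stem ends in a vowel (*ropu*, *hubi*).
*omi* — final sound /i/ (a vowel) → -a → *omia*.
*fan*: final sound = /n/, a non-sibilant consonant → -ufu → *fanufu*.
The final sound of *lidis* is /s/, which is a sibilant, so the suffix is -ot, giving *lidisot*.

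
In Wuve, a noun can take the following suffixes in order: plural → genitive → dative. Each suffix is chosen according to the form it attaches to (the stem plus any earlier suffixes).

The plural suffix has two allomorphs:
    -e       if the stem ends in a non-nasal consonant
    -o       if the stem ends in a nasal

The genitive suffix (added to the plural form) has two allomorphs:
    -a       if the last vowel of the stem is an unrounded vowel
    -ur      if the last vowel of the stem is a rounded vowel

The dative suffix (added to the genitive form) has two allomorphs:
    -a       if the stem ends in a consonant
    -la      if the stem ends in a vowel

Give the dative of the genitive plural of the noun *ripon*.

riponoura

Since the final consonant of *ripon* is /n/ (a nasal), it takes -o, giving *ripono*.
The plural form *ripono* — last vowel /o/ (a rounded vowel) → -ur → *riponour*.
The genitive form *riponour*: final sound = /r/, a consonant → -a → *riponoura*.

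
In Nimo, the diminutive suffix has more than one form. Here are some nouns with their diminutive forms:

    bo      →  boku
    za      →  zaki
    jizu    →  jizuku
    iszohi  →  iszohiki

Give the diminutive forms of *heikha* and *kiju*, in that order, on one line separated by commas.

The alternation tracks the last vowel of the stem — -ku when the last vowel of the stem is a rounded vowel (*bo*, *jizu*); -ki when the last vowel of the stem is an unrounded vowel (*za*, *iszohi*).
*heikha*: last vowel = /a/, an unrounded vowel → -ki → *heikhaki*.
The last vowel of *kiju* is /u/, which is a rounded vowel, so the suffix is -ku, giving *kijuku*.

heikhaki, kijuku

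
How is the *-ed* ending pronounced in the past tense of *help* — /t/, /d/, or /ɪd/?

The stem *help* ends in a voiceless consonant other than /t/.
The -ed suffix is realized as /ɪd/ after /t, d/; as /t/ after other voiceless consonants; and as /d/ after other voiced sounds.
So -ed on *help* is pronounced /t/.

/t/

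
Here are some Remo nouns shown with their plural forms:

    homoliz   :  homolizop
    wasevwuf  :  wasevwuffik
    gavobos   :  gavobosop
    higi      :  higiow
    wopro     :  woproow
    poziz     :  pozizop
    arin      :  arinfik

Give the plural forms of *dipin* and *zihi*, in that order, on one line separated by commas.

The pattern is sibilance of the final sound: -op when the stem ends in a sibilant (*homoliz*, *gavobos*, *poziz*); -fik when the stem ends in a non-sibilant consonant (*wasevwuf*, *arin*); -ow when the stem ends in a vowel (*higi*, *wopro*).
*dipin* — final sound /n/ (a non-sibilant consonant) → -fik → *dipinfik*.
The final sound of *zihi* is /i/, which is a vowel, so the suffix is -ow, giving *zihiow*.

dipinfik, zihiow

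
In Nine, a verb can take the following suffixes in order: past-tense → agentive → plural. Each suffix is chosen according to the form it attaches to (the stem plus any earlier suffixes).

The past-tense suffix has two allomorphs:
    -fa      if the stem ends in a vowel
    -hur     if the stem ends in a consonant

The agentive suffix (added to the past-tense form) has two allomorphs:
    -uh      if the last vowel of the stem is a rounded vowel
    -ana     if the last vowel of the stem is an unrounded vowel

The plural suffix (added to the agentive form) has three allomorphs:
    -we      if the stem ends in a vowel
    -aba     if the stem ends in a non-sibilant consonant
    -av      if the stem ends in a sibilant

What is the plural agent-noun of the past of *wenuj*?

Since the final sound of *wenuj* is /j/ (a consonant), it takes -hur, giving *wenujhur*.
The past-tense form *wenujhur* — last vowel /u/ (a rounded vowel) → -uh → *wenujhuruh*.
The agentive form *wenujhuruh*: final sound = /h/, a non-sibilant consonant → -aba → *wenujhuruhaba*.

wenujhuruhaba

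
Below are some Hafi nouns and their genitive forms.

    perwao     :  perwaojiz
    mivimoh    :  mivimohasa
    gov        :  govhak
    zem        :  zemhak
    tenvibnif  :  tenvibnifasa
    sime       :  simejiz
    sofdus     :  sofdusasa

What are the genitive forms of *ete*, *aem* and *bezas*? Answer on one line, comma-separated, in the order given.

etejiz, aemhak, bezasasa

Looking at the final sound of each stem: -asa when the stem ends in a voiceless consonant (*mivimoh*, *tenvibnif*, *sofdus*); -hak when the stem ends in a voiced consonant (*gov*, *zem*); -jiz when the stem ends in a vowel (*perwao*, *sime*).
*ete* — final sound /e/ (a vowel) → -jiz → *etejiz*.
*aem* — final sound /m/ (a voiced consonant) → -hak → *aemhak*.
*bezas*: final sound = /s/, a voiceless consonant → -asa → *bezasasa*.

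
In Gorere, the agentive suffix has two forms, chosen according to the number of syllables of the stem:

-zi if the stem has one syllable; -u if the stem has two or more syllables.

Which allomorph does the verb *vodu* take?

-u

*vodu* (2 syllables) → -u.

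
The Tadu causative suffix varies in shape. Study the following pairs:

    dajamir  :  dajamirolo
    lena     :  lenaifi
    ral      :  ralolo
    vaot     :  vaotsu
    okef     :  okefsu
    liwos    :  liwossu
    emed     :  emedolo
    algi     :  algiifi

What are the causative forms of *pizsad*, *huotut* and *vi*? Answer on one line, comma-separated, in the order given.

Looking at the final sound of each stem: -su when the stem ends in a voiceless consonant (*vaot*, *okef*, *liwos*); -olo when the stem ends in a voiced consonant (*dajamir*, *ral*, *emed*); -ifi when the stem ends in a vowel (*lena*, *algi*).
*pizsad*: final sound = /d/, a voiced consonant → -olo → *pizsadolo*.
Since the final sound of *huotut* is /t/ (a voiceless consonant), it takes -su, giving *huotutsu*.
Since the final sound of *vi* is /i/ (a vowel), it takes -ifi, giving *viifi*.

pizsadolo, huotutsu, viifi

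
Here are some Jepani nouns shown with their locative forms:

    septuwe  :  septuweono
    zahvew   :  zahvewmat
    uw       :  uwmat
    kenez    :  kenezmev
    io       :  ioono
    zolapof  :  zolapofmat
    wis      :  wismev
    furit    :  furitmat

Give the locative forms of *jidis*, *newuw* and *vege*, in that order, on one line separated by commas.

Looking at the final sound of each stem: -mev when the stem ends in a sibilant (*kenez*, *wis*); -mat when the stem ends in a non-sibilant consonant (*zahvew*, *uw*, *zolapof*, *furit*); -ono when the stem ends in a vowel (*septuwe*, *io*).
Since the final sound of *jidis* is /s/ (a sibilant), it takes -mev, giving *jidismev*.
*newuw* — final sound /w/ (a non-sibilant consonant) → -mat → *newuwmat*.
*vege*: final sound = /e/, a vowel → -ono → *vegeono*.

jidismev, newuwmat, vegeono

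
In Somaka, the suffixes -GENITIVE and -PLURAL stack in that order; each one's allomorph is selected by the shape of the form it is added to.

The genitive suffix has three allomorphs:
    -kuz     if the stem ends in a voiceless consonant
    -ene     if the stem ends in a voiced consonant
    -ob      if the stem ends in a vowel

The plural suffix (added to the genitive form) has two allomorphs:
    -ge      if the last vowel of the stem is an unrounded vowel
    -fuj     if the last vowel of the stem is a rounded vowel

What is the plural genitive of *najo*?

*najo*: final sound = /o/, a vowel → -ob → *najoob*.
The last vowel of the genitive form *najoob* is /o/, which is a rounded vowel, so the plural suffix is -fuj, giving *najoobfuj*.

najoobfuj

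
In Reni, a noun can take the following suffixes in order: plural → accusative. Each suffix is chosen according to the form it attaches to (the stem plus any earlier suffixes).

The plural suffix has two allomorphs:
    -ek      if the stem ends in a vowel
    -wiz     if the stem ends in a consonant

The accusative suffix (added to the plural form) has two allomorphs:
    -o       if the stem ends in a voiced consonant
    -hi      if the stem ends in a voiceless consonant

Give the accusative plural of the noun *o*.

oekhi

The final sound of *o* is /o/, which is a vowel, so the plural suffix is -ek, giving *oek*.
The final consonant of the plural form *oek* is /k/, which is voiceless, so the accusative suffix is -hi, giving *oekhi*.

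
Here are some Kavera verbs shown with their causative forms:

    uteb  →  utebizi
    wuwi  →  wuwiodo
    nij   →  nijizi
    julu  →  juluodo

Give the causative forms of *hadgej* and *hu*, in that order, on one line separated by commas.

The alternation tracks the final sound of the stem — -izi when the stem ends in a consonant (*uteb*, *nij*); -odo when the stem ends in a vowel (*wuwi*, *julu*).
The final sound of *hadgej* is /j/, which is a consonant, so the suffix is -izi, giving *hadgejizi*.
*hu* — final sound /u/ (a vowel) → -odo → *huodo*.

hadgejizi, huodo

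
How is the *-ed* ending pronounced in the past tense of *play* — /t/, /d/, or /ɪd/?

The stem *play* ends in a voiced sound other than /d/.
The -ed suffix is realized as /ɪd/ after /t, d/; as /t/ after other voiceless consonants; and as /d/ after other voiced sounds.
So -ed on *play* is pronounced /d/.

/d/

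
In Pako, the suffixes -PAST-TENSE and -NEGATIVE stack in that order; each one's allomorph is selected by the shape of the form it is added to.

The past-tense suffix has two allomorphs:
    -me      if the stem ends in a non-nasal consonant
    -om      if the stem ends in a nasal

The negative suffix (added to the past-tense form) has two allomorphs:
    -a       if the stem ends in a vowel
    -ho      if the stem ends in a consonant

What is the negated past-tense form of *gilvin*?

The final consonant of *gilvin* is /n/, which is a nasal, so the past-tense suffix is -om, giving *gilvinom*.
Since the final sound of the past-tense form *gilvinom* is /m/ (a consonant), it takes -ho, giving *gilvinomho*.

gilvinomho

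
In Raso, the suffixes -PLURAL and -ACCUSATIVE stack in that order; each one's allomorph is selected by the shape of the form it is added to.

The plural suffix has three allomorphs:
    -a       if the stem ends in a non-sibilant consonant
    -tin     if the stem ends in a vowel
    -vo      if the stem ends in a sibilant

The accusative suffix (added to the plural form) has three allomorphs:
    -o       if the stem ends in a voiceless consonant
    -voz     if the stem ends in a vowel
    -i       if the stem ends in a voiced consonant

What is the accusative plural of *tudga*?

*tudga*: final sound = /a/, a vowel → -tin → *tudgatin*.
The plural form *tudgatin* — final sound /n/ (a voiced consonant) → -i → *tudgatini*.

tudgatini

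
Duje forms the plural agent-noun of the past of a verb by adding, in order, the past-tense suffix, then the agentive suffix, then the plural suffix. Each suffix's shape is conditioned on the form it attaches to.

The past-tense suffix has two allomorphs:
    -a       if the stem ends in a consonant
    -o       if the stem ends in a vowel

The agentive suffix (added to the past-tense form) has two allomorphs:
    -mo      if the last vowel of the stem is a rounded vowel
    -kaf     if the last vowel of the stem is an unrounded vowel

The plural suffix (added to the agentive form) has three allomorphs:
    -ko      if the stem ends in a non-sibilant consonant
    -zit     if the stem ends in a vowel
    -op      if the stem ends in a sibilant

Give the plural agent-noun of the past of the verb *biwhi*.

biwhiomozit

Since the final sound of *biwhi* is /i/ (a vowel), it takes -o, giving *biwhio*.
The last vowel of the past-tense form *biwhio* is /o/, which is a rounded vowel, so the agentive suffix is -mo, giving *biwhiomo*.
The agentive form *biwhiomo* — final sound /o/ (a vowel) → -zit → *biwhiomozit*.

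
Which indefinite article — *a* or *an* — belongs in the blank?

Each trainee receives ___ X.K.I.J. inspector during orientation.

The indefinite article is chosen by the initial *sound* of the following word, not its spelling.
The initialism *X.K.I.J.* is read letter by letter; the first letter, X, is pronounced /ɛks/, which begins with a vowel sound.
So the article is *an*: Each trainee receives an X.K.I.J. inspector during orientation.

an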